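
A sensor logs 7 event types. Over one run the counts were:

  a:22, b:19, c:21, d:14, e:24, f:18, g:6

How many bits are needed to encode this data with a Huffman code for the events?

Build the Huffman tree bottom-up:
combine g(6), d(14) → 20
combine f(18), b(19) → 37
combine 20, c(21) → 41
combine a(22), e(24) → 46
combine 37, 41 → 78
combine 46, 78 → 124
Total encoded bits = sum of merged weights = 20 + 37 + 41 + 46 + 78 + 124 = 346.

346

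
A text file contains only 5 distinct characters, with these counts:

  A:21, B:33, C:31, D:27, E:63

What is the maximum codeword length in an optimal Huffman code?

Merge the two lowest-weight nodes at each step:
combine A(21), D(27) → 48
combine C(31), B(33) → 64
combine 48, E(63) → 111
combine 64, 111 → 175
The rarest symbols sit at the bottom; the longest codeword is 3 bits.

3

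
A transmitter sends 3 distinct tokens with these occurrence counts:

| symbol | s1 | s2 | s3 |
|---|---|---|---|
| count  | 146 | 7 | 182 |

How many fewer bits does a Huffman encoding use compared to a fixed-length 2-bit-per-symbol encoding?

Fixed-length: 2 bits × 335 symbols = 670 bits.
Huffman merges:
combine s2(7), s1(146) → 153
combine 153, s3(182) → 335
Huffman total = 153 + 335 = 488 bits.
Saving = 670 − 488 = 182 bits.

182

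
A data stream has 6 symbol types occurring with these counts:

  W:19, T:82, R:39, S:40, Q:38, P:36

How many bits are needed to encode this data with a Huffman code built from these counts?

640

Merge the two smallest weights repeatedly:
W(19) + P(36) → 55
Q(38) + R(39) → 77
S(40) + 55 → 95
77 + T(82) → 159
95 + 159 → 254
Each symbol's bit-cost is frequency × depth; summing gives 640 bits (equivalently 55 + 77 + 95 + 159 + 254).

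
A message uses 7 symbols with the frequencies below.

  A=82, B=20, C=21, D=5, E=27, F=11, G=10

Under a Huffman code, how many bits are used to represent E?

Repeatedly merge the two smallest:
D(5) + G(10) → 15
F(11) + 15 → 26
B(20) + C(21) → 41
26 + E(27) → 53
41 + 53 → 94
A(82) + 94 → 176
The subtree containing E is merged 3 times, so code length = 3.

3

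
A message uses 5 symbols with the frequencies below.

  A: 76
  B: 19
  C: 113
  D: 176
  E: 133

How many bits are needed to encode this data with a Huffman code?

Greedily combine the two least-frequent nodes:
B(19) + A(76) → 95
95 + C(113) → 208
E(133) + D(176) → 309
208 + 309 → 517
The encoded length is the sum of every internal node's weight: 95 + 208 + 309 + 517 = 1129 bits.

1129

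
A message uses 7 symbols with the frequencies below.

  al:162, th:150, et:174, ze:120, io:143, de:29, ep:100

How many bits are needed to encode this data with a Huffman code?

Build the Huffman tree bottom-up:
merge de(29) and ep(100): 129
merge ze(120) and 129: 249
merge io(143) and th(150): 293
merge al(162) and et(174): 336
merge 249 and 293: 542
merge 336 and 542: 878
The encoded length is the sum of every internal node's weight: 129 + 249 + 293 + 336 + 542 + 878 = 2427 bits.

2427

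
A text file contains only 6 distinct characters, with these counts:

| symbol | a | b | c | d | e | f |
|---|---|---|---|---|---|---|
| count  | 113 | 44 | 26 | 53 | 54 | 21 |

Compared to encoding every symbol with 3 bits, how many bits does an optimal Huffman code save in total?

Fixed-length: 3 bits × 311 symbols = 933 bits.
Huffman merges:
merge f(21) and c(26): 47
merge b(44) and 47: 91
merge d(53) and e(54): 107
merge 91 and 107: 198
merge a(113) and 198: 311
Huffman total = 47 + 91 + 107 + 198 + 311 = 754 bits.
Saving = 933 − 754 = 179 bits.

179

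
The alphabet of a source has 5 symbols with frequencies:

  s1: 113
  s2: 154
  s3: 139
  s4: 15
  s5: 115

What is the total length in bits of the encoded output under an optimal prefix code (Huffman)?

1200

Merge the two smallest weights repeatedly:
s4(15) + s1(113) → 128
s5(115) + 128 → 243
s3(139) + s2(154) → 293
243 + 293 → 536
Total encoded bits = sum of merged weights = 128 + 243 + 293 + 536 = 1200.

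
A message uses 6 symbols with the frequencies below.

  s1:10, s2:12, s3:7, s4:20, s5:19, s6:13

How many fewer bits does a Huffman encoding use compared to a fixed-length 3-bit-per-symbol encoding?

Fixed-length: 3 bits × 81 symbols = 243 bits.
Huffman merges:
combine s3(7), s1(10) → 17
combine s2(12), s6(13) → 25
combine 17, s5(19) → 36
combine s4(20), 25 → 45
combine 36, 45 → 81
Huffman total = 17 + 25 + 36 + 45 + 81 = 204 bits.
Saving = 243 − 204 = 39 bits.

39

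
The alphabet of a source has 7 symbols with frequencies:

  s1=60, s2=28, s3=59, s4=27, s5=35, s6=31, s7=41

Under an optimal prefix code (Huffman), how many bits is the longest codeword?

Merge the two lowest-weight nodes at each step:
merge s4(27) and s2(28): 55
merge s6(31) and s5(35): 66
merge s7(41) and 55: 96
merge s3(59) and s1(60): 119
merge 66 and 96: 162
merge 119 and 162: 281
The rarest symbols sit at the bottom; the longest codeword is 4 bits.

4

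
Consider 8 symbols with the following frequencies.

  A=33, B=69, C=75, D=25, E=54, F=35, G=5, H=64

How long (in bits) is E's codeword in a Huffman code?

Build the tree from the bottom:
merge G(5) and D(25): 30
merge 30 and A(33): 63
merge F(35) and E(54): 89
merge 63 and H(64): 127
merge B(69) and C(75): 144
merge 89 and 127: 216
merge 144 and 216: 360
E's leaf is at depth 3, giving a 3-bit codeword.

3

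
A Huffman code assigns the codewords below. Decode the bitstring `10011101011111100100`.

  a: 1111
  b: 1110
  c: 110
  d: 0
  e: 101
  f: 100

Read left to right; each codeword is recognised as soon as it completes (prefix code):
  100→f | 1110→b | 101→e | 1111→a | 100→f | 100→f
Decoded message: fbeaff

fbeaff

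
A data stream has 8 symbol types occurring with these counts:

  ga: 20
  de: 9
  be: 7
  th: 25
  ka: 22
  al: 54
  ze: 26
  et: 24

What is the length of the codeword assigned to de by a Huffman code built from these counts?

Huffman merges, smallest pair first:
be(7) + de(9) → 16
16 + ga(20) → 36
ka(22) + et(24) → 46
th(25) + ze(26) → 51
36 + 46 → 82
51 + al(54) → 105
82 + 105 → 187
de's leaf is at depth 4, giving a 4-bit codeword.

4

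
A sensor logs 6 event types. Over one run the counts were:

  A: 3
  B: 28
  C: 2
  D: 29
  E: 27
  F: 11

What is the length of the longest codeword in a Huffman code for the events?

4

Merge the two lowest-weight nodes at each step:
merge C(2) and A(3): 5
merge 5 and F(11): 16
merge 16 and E(27): 43
merge B(28) and D(29): 57
merge 43 and 57: 100
The first pair merged (C, A) ends up deepest, at depth 4.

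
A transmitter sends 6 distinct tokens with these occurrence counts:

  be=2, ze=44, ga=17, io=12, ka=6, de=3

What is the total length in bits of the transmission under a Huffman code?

Build the Huffman tree bottom-up:
combine be(2), de(3) → 5
combine 5, ka(6) → 11
combine 11, io(12) → 23
combine ga(17), 23 → 40
combine 40, ze(44) → 84
Total encoded bits = sum of merged weights = 5 + 11 + 23 + 40 + 84 = 163.

163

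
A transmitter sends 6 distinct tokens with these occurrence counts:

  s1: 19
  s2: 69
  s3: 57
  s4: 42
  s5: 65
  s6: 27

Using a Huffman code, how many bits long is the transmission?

Greedily combine the two least-frequent nodes:
s1(19) + s6(27) → 46
s4(42) + 46 → 88
s3(57) + s5(65) → 122
s2(69) + 88 → 157
122 + 157 → 279
The encoded length is the sum of every internal node's weight: 46 + 88 + 122 + 157 + 279 = 692 bits.

692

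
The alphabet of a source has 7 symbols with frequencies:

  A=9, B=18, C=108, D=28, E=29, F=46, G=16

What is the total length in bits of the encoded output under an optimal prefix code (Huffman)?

614

Merge the two smallest weights repeatedly:
A(9) + G(16) → 25
B(18) + 25 → 43
D(28) + E(29) → 57
43 + F(46) → 89
57 + 89 → 146
C(108) + 146 → 254
The encoded length is the sum of every internal node's weight: 25 + 43 + 57 + 89 + 146 + 254 = 614 bits.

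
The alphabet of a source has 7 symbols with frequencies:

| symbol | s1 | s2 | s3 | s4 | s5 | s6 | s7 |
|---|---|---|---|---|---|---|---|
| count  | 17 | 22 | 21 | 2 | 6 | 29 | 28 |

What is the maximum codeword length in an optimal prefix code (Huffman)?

Merge the two lowest-weight nodes at each step:
s4(2) + s5(6) → 8
8 + s1(17) → 25
s3(21) + s2(22) → 43
25 + s7(28) → 53
s6(29) + 43 → 72
53 + 72 → 125
The first pair merged (s4, s5) ends up deepest, at depth 4.

4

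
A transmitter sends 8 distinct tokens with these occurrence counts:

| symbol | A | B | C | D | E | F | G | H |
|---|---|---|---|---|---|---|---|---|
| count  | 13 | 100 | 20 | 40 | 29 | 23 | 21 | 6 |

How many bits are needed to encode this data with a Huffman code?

Greedily combine the two least-frequent nodes:
H(6) + A(13) → 19
19 + C(20) → 39
G(21) + F(23) → 44
E(29) + 39 → 68
D(40) + 44 → 84
68 + 84 → 152
B(100) + 152 → 252
Total encoded bits = sum of merged weights = 19 + 39 + 44 + 68 + 84 + 152 + 252 = 658.

658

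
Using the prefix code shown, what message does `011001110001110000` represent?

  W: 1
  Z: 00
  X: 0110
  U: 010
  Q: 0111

Read left to right; each codeword is recognised as soon as it completes (prefix code):
  0110→X | 0111→Q | 00→Z | 0111→Q | 00→Z | 00→Z
Decoded message: XQZQZZ

XQZQZZ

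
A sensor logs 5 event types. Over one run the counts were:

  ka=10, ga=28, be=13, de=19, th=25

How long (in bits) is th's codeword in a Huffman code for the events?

Build the tree from the bottom:
merge ka(10) and be(13): 23
merge de(19) and 23: 42
merge th(25) and ga(28): 53
merge 42 and 53: 95
th's leaf is at depth 2, giving a 2-bit codeword.

2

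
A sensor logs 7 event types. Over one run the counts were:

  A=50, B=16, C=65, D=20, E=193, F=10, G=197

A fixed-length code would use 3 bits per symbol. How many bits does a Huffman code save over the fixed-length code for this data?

419

Fixed-length: 3 bits × 551 symbols = 1653 bits.
Huffman merges:
merge F(10) and B(16): 26
merge D(20) and 26: 46
merge 46 and A(50): 96
merge C(65) and 96: 161
merge 161 and E(193): 354
merge G(197) and 354: 551
Huffman total = 26 + 46 + 96 + 161 + 354 + 551 = 1234 bits.
Saving = 1653 − 1234 = 419 bits.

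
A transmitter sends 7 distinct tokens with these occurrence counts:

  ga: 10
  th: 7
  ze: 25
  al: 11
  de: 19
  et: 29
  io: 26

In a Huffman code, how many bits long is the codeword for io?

2

Huffman merges, smallest pair first:
combine th(7), ga(10) → 17
combine al(11), 17 → 28
combine de(19), ze(25) → 44
combine io(26), 28 → 54
combine et(29), 44 → 73
combine 54, 73 → 127
io sits 2 levels below the root, so its codeword is 2 bits.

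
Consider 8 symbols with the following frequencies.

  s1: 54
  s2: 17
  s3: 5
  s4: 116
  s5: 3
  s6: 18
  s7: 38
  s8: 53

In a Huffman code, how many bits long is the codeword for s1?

3

Huffman merges, smallest pair first:
s5(3) + s3(5) → 8
8 + s2(17) → 25
s6(18) + 25 → 43
s7(38) + 43 → 81
s8(53) + s1(54) → 107
81 + 107 → 188
s4(116) + 188 → 304
s1's leaf is at depth 3, giving a 3-bit codeword.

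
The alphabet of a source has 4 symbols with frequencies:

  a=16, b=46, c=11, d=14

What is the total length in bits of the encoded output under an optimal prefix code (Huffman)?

153

Merge the two smallest weights repeatedly:
merge c(11) and d(14): 25
merge a(16) and 25: 41
merge 41 and b(46): 87
Total encoded bits = sum of merged weights = 25 + 41 + 87 = 153.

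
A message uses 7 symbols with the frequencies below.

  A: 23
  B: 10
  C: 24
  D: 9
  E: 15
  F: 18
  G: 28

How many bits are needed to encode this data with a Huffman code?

348

Merge the two smallest weights repeatedly:
combine D(9), B(10) → 19
combine E(15), F(18) → 33
combine 19, A(23) → 42
combine C(24), G(28) → 52
combine 33, 42 → 75
combine 52, 75 → 127
Each symbol's bit-cost is frequency × depth; summing gives 348 bits (equivalently 19 + 33 + 42 + 52 + 75 + 127).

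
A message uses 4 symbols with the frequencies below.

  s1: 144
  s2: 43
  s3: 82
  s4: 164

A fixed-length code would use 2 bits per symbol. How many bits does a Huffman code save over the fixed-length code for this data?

Fixed-length: 2 bits × 433 symbols = 866 bits.
Huffman merges:
s2(43) + s3(82) → 125
125 + s1(144) → 269
s4(164) + 269 → 433
Huffman total = 125 + 269 + 433 = 827 bits.
Saving = 866 − 827 = 39 bits.

39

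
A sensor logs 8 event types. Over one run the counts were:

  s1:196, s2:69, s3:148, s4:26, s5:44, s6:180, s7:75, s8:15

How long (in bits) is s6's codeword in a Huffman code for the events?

2

Huffman merges, smallest pair first:
merge s8(15) and s4(26): 41
merge 41 and s5(44): 85
merge s2(69) and s7(75): 144
merge 85 and 144: 229
merge s3(148) and s6(180): 328
merge s1(196) and 229: 425
merge 328 and 425: 753
s6 sits 2 levels below the root, so its codeword is 2 bits.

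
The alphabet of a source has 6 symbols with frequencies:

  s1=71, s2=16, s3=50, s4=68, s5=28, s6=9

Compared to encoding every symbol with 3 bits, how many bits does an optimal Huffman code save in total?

164

Fixed-length: 3 bits × 242 symbols = 726 bits.
Huffman merges:
s6(9) + s2(16) → 25
25 + s5(28) → 53
s3(50) + 53 → 103
s4(68) + s1(71) → 139
103 + 139 → 242
Huffman total = 25 + 53 + 103 + 139 + 242 = 562 bits.
Saving = 726 − 562 = 164 bits.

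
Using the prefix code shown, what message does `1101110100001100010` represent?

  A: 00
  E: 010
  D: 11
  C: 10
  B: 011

DBCCABAE

Read left to right; each codeword is recognised as soon as it completes (prefix code):
  11→D | 011→B | 10→C | 10→C | 00→A | 011→B | 00→A | 010→E
Decoded message: DBCCABAE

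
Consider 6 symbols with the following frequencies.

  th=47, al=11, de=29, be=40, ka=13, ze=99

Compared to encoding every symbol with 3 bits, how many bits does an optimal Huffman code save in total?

174

Fixed-length: 3 bits × 239 symbols = 717 bits.
Huffman merges:
combine al(11), ka(13) → 24
combine 24, de(29) → 53
combine be(40), th(47) → 87
combine 53, 87 → 140
combine ze(99), 140 → 239
Huffman total = 24 + 53 + 87 + 140 + 239 = 543 bits.
Saving = 717 − 543 = 174 bits.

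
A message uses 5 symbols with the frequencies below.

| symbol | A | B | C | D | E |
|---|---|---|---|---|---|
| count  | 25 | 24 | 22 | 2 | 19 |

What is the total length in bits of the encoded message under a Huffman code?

205

Merge the two smallest weights repeatedly:
combine D(2), E(19) → 21
combine 21, C(22) → 43
combine B(24), A(25) → 49
combine 43, 49 → 92
Total encoded bits = sum of merged weights = 21 + 43 + 49 + 92 = 205.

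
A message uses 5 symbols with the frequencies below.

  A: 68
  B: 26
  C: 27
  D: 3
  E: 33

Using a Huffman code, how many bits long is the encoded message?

Greedily combine the two least-frequent nodes:
merge D(3) and B(26): 29
merge C(27) and 29: 56
merge E(33) and 56: 89
merge A(68) and 89: 157
The encoded length is the sum of every internal node's weight: 29 + 56 + 89 + 157 = 331 bits.

331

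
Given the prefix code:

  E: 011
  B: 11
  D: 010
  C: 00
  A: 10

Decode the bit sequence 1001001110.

ADEA

Read left to right; each codeword is recognised as soon as it completes (prefix code):
  10→A | 010→D | 011→E | 10→A
Decoded message: ADEA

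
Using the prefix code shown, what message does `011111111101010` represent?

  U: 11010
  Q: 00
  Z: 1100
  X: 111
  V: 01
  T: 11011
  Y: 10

VXXUY

Read left to right; each codeword is recognised as soon as it completes (prefix code):
  01→V | 111→X | 111→X | 11010→U | 10→Y
Decoded message: VXXUY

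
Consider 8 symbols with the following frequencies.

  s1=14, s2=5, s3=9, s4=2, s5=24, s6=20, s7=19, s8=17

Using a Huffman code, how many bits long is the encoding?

309

Greedily combine the two least-frequent nodes:
merge s4(2) and s2(5): 7
merge 7 and s3(9): 16
merge s1(14) and 16: 30
merge s8(17) and s7(19): 36
merge s6(20) and s5(24): 44
merge 30 and 36: 66
merge 44 and 66: 110
Total encoded bits = sum of merged weights = 7 + 16 + 30 + 36 + 44 + 66 + 110 = 309.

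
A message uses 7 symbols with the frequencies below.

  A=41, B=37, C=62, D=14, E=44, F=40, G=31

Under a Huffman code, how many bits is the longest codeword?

3

Merge the two lowest-weight nodes at each step:
merge D(14) and G(31): 45
merge B(37) and F(40): 77
merge A(41) and E(44): 85
merge 45 and C(62): 107
merge 77 and 85: 162
merge 107 and 162: 269
Maximum depth reached is 3.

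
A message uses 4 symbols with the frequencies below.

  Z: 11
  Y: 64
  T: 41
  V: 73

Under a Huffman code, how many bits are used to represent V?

Repeatedly merge the two smallest:
Z(11) + T(41) → 52
52 + Y(64) → 116
V(73) + 116 → 189
V sits one level below the root: a 1-bit codeword.

1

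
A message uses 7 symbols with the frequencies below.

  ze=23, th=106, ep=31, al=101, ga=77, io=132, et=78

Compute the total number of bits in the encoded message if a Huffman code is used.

Merge the two smallest weights repeatedly:
ze(23) + ep(31) → 54
54 + ga(77) → 131
et(78) + al(101) → 179
th(106) + 131 → 237
io(132) + 179 → 311
237 + 311 → 548
Each symbol's bit-cost is frequency × depth; summing gives 1460 bits (equivalently 54 + 131 + 179 + 237 + 311 + 548).

1460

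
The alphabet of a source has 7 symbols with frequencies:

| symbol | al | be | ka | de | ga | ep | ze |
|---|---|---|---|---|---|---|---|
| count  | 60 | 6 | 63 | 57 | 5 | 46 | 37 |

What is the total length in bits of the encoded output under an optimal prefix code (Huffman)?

701

Greedily combine the two least-frequent nodes:
merge ga(5) and be(6): 11
merge 11 and ze(37): 48
merge ep(46) and 48: 94
merge de(57) and al(60): 117
merge ka(63) and 94: 157
merge 117 and 157: 274
Each symbol's bit-cost is frequency × depth; summing gives 701 bits (equivalently 11 + 48 + 94 + 117 + 157 + 274).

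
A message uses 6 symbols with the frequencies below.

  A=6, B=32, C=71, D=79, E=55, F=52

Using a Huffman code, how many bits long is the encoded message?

Greedily combine the two least-frequent nodes:
merge A(6) and B(32): 38
merge 38 and F(52): 90
merge E(55) and C(71): 126
merge D(79) and 90: 169
merge 126 and 169: 295
Each symbol's bit-cost is frequency × depth; summing gives 718 bits (equivalently 38 + 90 + 126 + 169 + 295).

718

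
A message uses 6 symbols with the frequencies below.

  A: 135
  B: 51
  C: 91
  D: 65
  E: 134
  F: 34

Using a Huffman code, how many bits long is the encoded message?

Greedily combine the two least-frequent nodes:
merge F(34) and B(51): 85
merge D(65) and 85: 150
merge C(91) and E(134): 225
merge A(135) and 150: 285
merge 225 and 285: 510
Total encoded bits = sum of merged weights = 85 + 150 + 225 + 285 + 510 = 1255.

1255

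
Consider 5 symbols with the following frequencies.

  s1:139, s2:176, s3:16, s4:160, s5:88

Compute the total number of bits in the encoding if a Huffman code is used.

1262

Greedily combine the two least-frequent nodes:
combine s3(16), s5(88) → 104
combine 104, s1(139) → 243
combine s4(160), s2(176) → 336
combine 243, 336 → 579
Each symbol's bit-cost is frequency × depth; summing gives 1262 bits (equivalently 104 + 243 + 336 + 579).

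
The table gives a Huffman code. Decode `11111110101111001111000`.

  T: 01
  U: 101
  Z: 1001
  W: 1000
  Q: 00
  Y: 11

YYYUTYZYW

Read left to right; each codeword is recognised as soon as it completes (prefix code):
  11→Y | 11→Y | 11→Y | 101→U | 01→T | 11→Y | 1001→Z | 11→Y | 1000→W
Decoded message: YYYUTYZYW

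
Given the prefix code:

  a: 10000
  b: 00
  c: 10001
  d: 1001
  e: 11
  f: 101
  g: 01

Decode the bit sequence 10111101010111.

Read left to right; each codeword is recognised as soon as it completes (prefix code):
  101→f | 11→e | 101→f | 01→g | 01→g | 11→e
Decoded message: fefgge

fefgge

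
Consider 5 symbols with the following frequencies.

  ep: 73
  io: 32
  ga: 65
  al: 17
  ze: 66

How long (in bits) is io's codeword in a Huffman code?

Huffman merges, smallest pair first:
merge al(17) and io(32): 49
merge 49 and ga(65): 114
merge ze(66) and ep(73): 139
merge 114 and 139: 253
io sits 3 levels below the root, so its codeword is 3 bits.

3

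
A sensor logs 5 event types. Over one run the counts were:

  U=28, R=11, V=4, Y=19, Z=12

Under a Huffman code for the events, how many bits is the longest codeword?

4

Merge the two lowest-weight nodes at each step:
combine V(4), R(11) → 15
combine Z(12), 15 → 27
combine Y(19), 27 → 46
combine U(28), 46 → 74
The rarest symbols sit at the bottom; the longest codeword is 4 bits.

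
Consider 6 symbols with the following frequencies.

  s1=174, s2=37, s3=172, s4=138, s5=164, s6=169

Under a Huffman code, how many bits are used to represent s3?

2

Huffman merges, smallest pair first:
s2(37) + s4(138) → 175
s5(164) + s6(169) → 333
s3(172) + s1(174) → 346
175 + 333 → 508
346 + 508 → 854
s3's leaf is at depth 2, giving a 2-bit codeword.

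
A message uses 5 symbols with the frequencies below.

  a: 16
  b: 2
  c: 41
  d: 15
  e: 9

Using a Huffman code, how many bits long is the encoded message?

162

Merge the two smallest weights repeatedly:
merge b(2) and e(9): 11
merge 11 and d(15): 26
merge a(16) and 26: 42
merge c(41) and 42: 83
Total encoded bits = sum of merged weights = 11 + 26 + 42 + 83 = 162.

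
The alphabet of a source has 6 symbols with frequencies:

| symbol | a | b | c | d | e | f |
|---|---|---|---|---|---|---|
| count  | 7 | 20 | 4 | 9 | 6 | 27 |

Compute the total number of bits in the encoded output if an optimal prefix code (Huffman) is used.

171

Merge the two smallest weights repeatedly:
merge c(4) and e(6): 10
merge a(7) and d(9): 16
merge 10 and 16: 26
merge b(20) and 26: 46
merge f(27) and 46: 73
Total encoded bits = sum of merged weights = 10 + 16 + 26 + 46 + 73 = 171.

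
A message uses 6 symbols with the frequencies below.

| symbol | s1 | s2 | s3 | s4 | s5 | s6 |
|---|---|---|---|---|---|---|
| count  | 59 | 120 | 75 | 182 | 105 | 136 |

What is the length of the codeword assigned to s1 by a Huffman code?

Repeatedly merge the two smallest:
s1(59) + s3(75) → 134
s5(105) + s2(120) → 225
134 + s6(136) → 270
s4(182) + 225 → 407
270 + 407 → 677
s1 sits 3 levels below the root, so its codeword is 3 bits.

3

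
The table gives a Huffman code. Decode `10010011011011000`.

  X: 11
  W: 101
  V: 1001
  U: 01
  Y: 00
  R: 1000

VYXUWR

Read left to right; each codeword is recognised as soon as it completes (prefix code):
  1001→V | 00→Y | 11→X | 01→U | 101→W | 1000→R
Decoded message: VYXUWR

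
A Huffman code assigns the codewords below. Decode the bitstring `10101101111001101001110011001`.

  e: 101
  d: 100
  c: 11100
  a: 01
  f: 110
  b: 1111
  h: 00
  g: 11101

Read left to right; each codeword is recognised as soon as it completes (prefix code):
  101→e | 01→a | 101→e | 11100→c | 110→f | 100→d | 11100→c | 110→f | 01→a
Decoded message: eaecfdcfa

eaecfdcfa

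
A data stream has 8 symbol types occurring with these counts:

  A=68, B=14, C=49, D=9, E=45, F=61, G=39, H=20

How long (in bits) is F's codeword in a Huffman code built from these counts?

2

Huffman merges, smallest pair first:
D(9) + B(14) → 23
H(20) + 23 → 43
G(39) + 43 → 82
E(45) + C(49) → 94
F(61) + A(68) → 129
82 + 94 → 176
129 + 176 → 305
F sits 2 levels below the root, so its codeword is 2 bits.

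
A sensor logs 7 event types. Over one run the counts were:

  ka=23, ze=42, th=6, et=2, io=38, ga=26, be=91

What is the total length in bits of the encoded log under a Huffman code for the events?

541

Build the Huffman tree bottom-up:
merge et(2) and th(6): 8
merge 8 and ka(23): 31
merge ga(26) and 31: 57
merge io(38) and ze(42): 80
merge 57 and 80: 137
merge be(91) and 137: 228
Each symbol's bit-cost is frequency × depth; summing gives 541 bits (equivalently 8 + 31 + 57 + 80 + 137 + 228).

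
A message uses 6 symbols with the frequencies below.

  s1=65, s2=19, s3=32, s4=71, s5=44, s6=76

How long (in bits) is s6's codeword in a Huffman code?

Build the tree from the bottom:
combine s2(19), s3(32) → 51
combine s5(44), 51 → 95
combine s1(65), s4(71) → 136
combine s6(76), 95 → 171
combine 136, 171 → 307
s6's leaf is at depth 2, giving a 2-bit codeword.

2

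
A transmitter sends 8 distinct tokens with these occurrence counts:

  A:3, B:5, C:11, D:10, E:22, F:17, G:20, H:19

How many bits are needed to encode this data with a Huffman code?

Merge the two smallest weights repeatedly:
merge A(3) and B(5): 8
merge 8 and D(10): 18
merge C(11) and F(17): 28
merge 18 and H(19): 37
merge G(20) and E(22): 42
merge 28 and 37: 65
merge 42 and 65: 107
The encoded length is the sum of every internal node's weight: 8 + 18 + 28 + 37 + 42 + 65 + 107 = 305 bits.

305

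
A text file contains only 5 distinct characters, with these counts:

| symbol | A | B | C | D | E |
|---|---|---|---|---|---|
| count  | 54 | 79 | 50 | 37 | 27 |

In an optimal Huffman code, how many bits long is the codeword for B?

2

Repeatedly merge the two smallest:
E(27) + D(37) → 64
C(50) + A(54) → 104
64 + B(79) → 143
104 + 143 → 247
B's leaf is at depth 2, giving a 2-bit codeword.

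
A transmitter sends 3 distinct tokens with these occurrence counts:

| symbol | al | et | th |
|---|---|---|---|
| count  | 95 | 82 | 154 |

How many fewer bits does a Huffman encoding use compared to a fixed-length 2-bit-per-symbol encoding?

154

Fixed-length: 2 bits × 331 symbols = 662 bits.
Huffman merges:
et(82) + al(95) → 177
th(154) + 177 → 331
Huffman total = 177 + 331 = 508 bits.
Saving = 662 − 508 = 154 bits.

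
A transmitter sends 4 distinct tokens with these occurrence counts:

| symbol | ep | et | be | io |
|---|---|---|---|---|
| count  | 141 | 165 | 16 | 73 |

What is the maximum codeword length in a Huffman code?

Merge the two lowest-weight nodes at each step:
merge be(16) and io(73): 89
merge 89 and ep(141): 230
merge et(165) and 230: 395
The first pair merged (be, io) ends up deepest, at depth 3.

3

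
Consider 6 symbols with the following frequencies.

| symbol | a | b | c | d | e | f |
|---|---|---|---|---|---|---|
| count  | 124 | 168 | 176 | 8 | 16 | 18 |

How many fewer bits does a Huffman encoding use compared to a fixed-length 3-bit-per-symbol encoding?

454

Fixed-length: 3 bits × 510 symbols = 1530 bits.
Huffman merges:
d(8) + e(16) → 24
f(18) + 24 → 42
42 + a(124) → 166
166 + b(168) → 334
c(176) + 334 → 510
Huffman total = 24 + 42 + 166 + 334 + 510 = 1076 bits.
Saving = 1530 − 1076 = 454 bits.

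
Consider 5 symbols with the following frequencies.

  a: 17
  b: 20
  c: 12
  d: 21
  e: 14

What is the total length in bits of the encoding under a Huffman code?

194

Greedily combine the two least-frequent nodes:
combine c(12), e(14) → 26
combine a(17), b(20) → 37
combine d(21), 26 → 47
combine 37, 47 → 84
The encoded length is the sum of every internal node's weight: 26 + 37 + 47 + 84 = 194 bits.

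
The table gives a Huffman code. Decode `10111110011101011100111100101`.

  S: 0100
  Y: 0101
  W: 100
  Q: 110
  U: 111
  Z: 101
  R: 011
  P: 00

Read left to right; each codeword is recognised as soon as it completes (prefix code):
  101→Z | 111→U | 100→W | 111→U | 0101→Y | 110→Q | 011→R | 110→Q | 0101→Y
Decoded message: ZUWUYQRQY

ZUWUYQRQY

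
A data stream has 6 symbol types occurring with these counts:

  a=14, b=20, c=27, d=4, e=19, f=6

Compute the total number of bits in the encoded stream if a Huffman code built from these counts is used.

214

Build the Huffman tree bottom-up:
merge d(4) and f(6): 10
merge 10 and a(14): 24
merge e(19) and b(20): 39
merge 24 and c(27): 51
merge 39 and 51: 90
The encoded length is the sum of every internal node's weight: 10 + 24 + 39 + 51 + 90 = 214 bits.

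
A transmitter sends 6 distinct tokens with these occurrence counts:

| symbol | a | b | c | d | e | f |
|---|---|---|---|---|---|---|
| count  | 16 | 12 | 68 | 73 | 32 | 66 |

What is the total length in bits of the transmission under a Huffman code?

Build the Huffman tree bottom-up:
b(12) + a(16) → 28
28 + e(32) → 60
60 + f(66) → 126
c(68) + d(73) → 141
126 + 141 → 267
Each symbol's bit-cost is frequency × depth; summing gives 622 bits (equivalently 28 + 60 + 126 + 141 + 267).

622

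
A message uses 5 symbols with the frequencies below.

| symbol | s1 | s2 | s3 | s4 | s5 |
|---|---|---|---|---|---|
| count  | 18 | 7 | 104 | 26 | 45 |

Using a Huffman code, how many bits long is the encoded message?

372

Build the Huffman tree bottom-up:
merge s2(7) and s1(18): 25
merge 25 and s4(26): 51
merge s5(45) and 51: 96
merge 96 and s3(104): 200
Each symbol's bit-cost is frequency × depth; summing gives 372 bits (equivalently 25 + 51 + 96 + 200).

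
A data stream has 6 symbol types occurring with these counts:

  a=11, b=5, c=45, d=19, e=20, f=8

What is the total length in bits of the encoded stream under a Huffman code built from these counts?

247

Greedily combine the two least-frequent nodes:
b(5) + f(8) → 13
a(11) + 13 → 24
d(19) + e(20) → 39
24 + 39 → 63
c(45) + 63 → 108
The encoded length is the sum of every internal node's weight: 13 + 24 + 39 + 63 + 108 = 247 bits.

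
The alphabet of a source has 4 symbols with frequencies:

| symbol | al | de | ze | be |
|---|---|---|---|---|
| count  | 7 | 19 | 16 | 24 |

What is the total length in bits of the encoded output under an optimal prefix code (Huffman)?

131

Build the Huffman tree bottom-up:
al(7) + ze(16) → 23
de(19) + 23 → 42
be(24) + 42 → 66
Each symbol's bit-cost is frequency × depth; summing gives 131 bits (equivalently 23 + 42 + 66).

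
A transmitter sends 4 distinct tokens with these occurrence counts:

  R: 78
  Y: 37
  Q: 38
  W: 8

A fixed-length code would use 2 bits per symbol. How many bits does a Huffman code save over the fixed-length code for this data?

33

Fixed-length: 2 bits × 161 symbols = 322 bits.
Huffman merges:
combine W(8), Y(37) → 45
combine Q(38), 45 → 83
combine R(78), 83 → 161
Huffman total = 45 + 83 + 161 = 289 bits.
Saving = 322 − 289 = 33 bits.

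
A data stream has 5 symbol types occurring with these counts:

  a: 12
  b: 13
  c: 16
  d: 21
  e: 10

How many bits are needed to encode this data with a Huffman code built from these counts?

166

Build the Huffman tree bottom-up:
combine e(10), a(12) → 22
combine b(13), c(16) → 29
combine d(21), 22 → 43
combine 29, 43 → 72
Each symbol's bit-cost is frequency × depth; summing gives 166 bits (equivalently 22 + 29 + 43 + 72).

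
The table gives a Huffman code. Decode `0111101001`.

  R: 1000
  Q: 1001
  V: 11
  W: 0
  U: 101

WVVWQ

Read left to right; each codeword is recognised as soon as it completes (prefix code):
  0→W | 11→V | 11→V | 0→W | 1001→Q
Decoded message: WVVWQ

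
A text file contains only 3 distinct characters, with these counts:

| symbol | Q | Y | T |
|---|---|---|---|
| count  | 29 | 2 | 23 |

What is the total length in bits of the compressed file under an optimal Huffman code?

79

Merge the two smallest weights repeatedly:
merge Y(2) and T(23): 25
merge 25 and Q(29): 54
The encoded length is the sum of every internal node's weight: 25 + 54 = 79 bits.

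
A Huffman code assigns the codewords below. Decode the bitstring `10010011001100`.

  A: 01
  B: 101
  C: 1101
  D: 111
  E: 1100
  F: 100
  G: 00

Read left to right; each codeword is recognised as soon as it completes (prefix code):
  100→F | 100→F | 1100→E | 1100→E
Decoded message: FFEE

FFEE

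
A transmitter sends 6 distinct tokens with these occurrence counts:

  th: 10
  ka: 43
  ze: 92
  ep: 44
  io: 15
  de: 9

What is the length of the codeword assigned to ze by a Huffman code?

1

Huffman merges, smallest pair first:
merge de(9) and th(10): 19
merge io(15) and 19: 34
merge 34 and ka(43): 77
merge ep(44) and 77: 121
merge ze(92) and 121: 213
ze sits one level below the root: a 1-bit codeword.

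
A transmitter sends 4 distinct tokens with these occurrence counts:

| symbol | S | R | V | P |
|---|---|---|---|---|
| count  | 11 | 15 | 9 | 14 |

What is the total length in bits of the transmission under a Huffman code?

98

Build the Huffman tree bottom-up:
combine V(9), S(11) → 20
combine P(14), R(15) → 29
combine 20, 29 → 49
The encoded length is the sum of every internal node's weight: 20 + 29 + 49 = 98 bits.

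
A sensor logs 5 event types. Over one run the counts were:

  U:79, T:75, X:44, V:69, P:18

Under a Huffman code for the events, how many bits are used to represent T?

Huffman merges, smallest pair first:
merge P(18) and X(44): 62
merge 62 and V(69): 131
merge T(75) and U(79): 154
merge 131 and 154: 285
T's leaf is at depth 2, giving a 2-bit codeword.

2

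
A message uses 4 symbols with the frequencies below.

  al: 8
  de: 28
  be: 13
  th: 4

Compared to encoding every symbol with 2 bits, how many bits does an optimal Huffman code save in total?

Fixed-length: 2 bits × 53 symbols = 106 bits.
Huffman merges:
th(4) + al(8) → 12
12 + be(13) → 25
25 + de(28) → 53
Huffman total = 12 + 25 + 53 = 90 bits.
Saving = 106 − 90 = 16 bits.

16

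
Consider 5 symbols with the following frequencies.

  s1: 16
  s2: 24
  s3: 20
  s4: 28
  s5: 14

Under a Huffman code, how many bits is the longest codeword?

3

Merge the two lowest-weight nodes at each step:
s5(14) + s1(16) → 30
s3(20) + s2(24) → 44
s4(28) + 30 → 58
44 + 58 → 102
The first pair merged (s5, s1) ends up deepest, at depth 3.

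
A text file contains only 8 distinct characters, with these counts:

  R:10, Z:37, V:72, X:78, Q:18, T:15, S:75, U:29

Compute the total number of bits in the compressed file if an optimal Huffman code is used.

911

Greedily combine the two least-frequent nodes:
merge R(10) and T(15): 25
merge Q(18) and 25: 43
merge U(29) and Z(37): 66
merge 43 and 66: 109
merge V(72) and S(75): 147
merge X(78) and 109: 187
merge 147 and 187: 334
Each symbol's bit-cost is frequency × depth; summing gives 911 bits (equivalently 25 + 43 + 66 + 109 + 147 + 187 + 334).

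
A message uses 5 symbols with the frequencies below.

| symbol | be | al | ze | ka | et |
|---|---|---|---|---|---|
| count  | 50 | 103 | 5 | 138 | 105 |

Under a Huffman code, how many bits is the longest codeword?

3

Merge the two lowest-weight nodes at each step:
merge ze(5) and be(50): 55
merge 55 and al(103): 158
merge et(105) and ka(138): 243
merge 158 and 243: 401
Maximum depth reached is 3.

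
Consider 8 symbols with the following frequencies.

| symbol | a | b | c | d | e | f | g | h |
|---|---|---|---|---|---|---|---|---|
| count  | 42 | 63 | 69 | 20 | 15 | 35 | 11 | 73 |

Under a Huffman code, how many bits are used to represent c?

Repeatedly merge the two smallest:
merge g(11) and e(15): 26
merge d(20) and 26: 46
merge f(35) and a(42): 77
merge 46 and b(63): 109
merge c(69) and h(73): 142
merge 77 and 109: 186
merge 142 and 186: 328
c sits 2 levels below the root, so its codeword is 2 bits.

2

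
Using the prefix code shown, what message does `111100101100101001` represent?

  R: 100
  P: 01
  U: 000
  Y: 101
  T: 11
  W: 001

Read left to right; each codeword is recognised as soon as it completes (prefix code):
  11→T | 11→T | 001→W | 01→P | 100→R | 101→Y | 001→W
Decoded message: TTWPRYW

TTWPRYW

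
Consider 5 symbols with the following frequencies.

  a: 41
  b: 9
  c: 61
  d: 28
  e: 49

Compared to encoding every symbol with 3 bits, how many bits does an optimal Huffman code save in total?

Fixed-length: 3 bits × 188 symbols = 564 bits.
Huffman merges:
combine b(9), d(28) → 37
combine 37, a(41) → 78
combine e(49), c(61) → 110
combine 78, 110 → 188
Huffman total = 37 + 78 + 110 + 188 = 413 bits.
Saving = 564 − 413 = 151 bits.

151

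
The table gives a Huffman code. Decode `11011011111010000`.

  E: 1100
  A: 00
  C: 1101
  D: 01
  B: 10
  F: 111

Read left to right; each codeword is recognised as soon as it completes (prefix code):
  1101→C | 10→B | 111→F | 1101→C | 00→A | 00→A
Decoded message: CBFCAA

CBFCAA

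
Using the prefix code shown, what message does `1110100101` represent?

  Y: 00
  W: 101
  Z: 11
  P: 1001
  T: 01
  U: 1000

Read left to right; each codeword is recognised as soon as it completes (prefix code):
  11→Z | 101→W | 00→Y | 101→W
Decoded message: ZWYW

ZWYW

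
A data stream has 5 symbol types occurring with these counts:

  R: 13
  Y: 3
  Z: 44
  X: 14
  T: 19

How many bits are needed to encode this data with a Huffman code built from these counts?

Merge the two smallest weights repeatedly:
merge Y(3) and R(13): 16
merge X(14) and 16: 30
merge T(19) and 30: 49
merge Z(44) and 49: 93
Total encoded bits = sum of merged weights = 16 + 30 + 49 + 93 = 188.

188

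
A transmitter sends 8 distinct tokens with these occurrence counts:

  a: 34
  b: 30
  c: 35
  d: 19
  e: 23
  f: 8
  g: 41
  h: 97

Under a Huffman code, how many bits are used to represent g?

3

Huffman merges, smallest pair first:
combine f(8), d(19) → 27
combine e(23), 27 → 50
combine b(30), a(34) → 64
combine c(35), g(41) → 76
combine 50, 64 → 114
combine 76, h(97) → 173
combine 114, 173 → 287
g's leaf is at depth 3, giving a 3-bit codeword.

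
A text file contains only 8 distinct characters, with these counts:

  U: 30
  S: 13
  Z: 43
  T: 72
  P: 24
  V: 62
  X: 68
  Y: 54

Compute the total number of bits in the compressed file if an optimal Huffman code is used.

Greedily combine the two least-frequent nodes:
merge S(13) and P(24): 37
merge U(30) and 37: 67
merge Z(43) and Y(54): 97
merge V(62) and 67: 129
merge X(68) and T(72): 140
merge 97 and 129: 226
merge 140 and 226: 366
The encoded length is the sum of every internal node's weight: 37 + 67 + 97 + 129 + 140 + 226 + 366 = 1062 bits.

1062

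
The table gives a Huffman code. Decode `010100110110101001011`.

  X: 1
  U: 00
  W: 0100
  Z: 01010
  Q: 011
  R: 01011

Read left to right; each codeword is recognised as soon as it completes (prefix code):
  01010→Z | 011→Q | 011→Q | 01010→Z | 01011→R
Decoded message: ZQQZR

ZQQZR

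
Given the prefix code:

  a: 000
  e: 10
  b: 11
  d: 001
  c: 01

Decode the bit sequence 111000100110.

bedde

Read left to right; each codeword is recognised as soon as it completes (prefix code):
  11→b | 10→e | 001→d | 001→d | 10→e
Decoded message: bedde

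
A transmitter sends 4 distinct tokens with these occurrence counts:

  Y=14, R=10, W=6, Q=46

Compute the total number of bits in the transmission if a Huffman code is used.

122

Greedily combine the two least-frequent nodes:
W(6) + R(10) → 16
Y(14) + 16 → 30
30 + Q(46) → 76
The encoded length is the sum of every internal node's weight: 16 + 30 + 76 = 122 bits.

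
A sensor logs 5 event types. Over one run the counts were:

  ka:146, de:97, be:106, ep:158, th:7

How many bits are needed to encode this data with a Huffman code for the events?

1132

Greedily combine the two least-frequent nodes:
merge th(7) and de(97): 104
merge 104 and be(106): 210
merge ka(146) and ep(158): 304
merge 210 and 304: 514
The encoded length is the sum of every internal node's weight: 104 + 210 + 304 + 514 = 1132 bits.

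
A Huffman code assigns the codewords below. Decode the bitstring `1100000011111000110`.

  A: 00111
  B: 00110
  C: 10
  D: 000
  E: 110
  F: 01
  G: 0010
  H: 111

EDAEB

Read left to right; each codeword is recognised as soon as it completes (prefix code):
  110→E | 000→D | 00111→A | 110→E | 00110→B
Decoded message: EDAEB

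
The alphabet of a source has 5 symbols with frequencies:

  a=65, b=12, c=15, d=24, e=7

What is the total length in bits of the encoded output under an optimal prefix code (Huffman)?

Greedily combine the two least-frequent nodes:
combine e(7), b(12) → 19
combine c(15), 19 → 34
combine d(24), 34 → 58
combine 58, a(65) → 123
Each symbol's bit-cost is frequency × depth; summing gives 234 bits (equivalently 19 + 34 + 58 + 123).

234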